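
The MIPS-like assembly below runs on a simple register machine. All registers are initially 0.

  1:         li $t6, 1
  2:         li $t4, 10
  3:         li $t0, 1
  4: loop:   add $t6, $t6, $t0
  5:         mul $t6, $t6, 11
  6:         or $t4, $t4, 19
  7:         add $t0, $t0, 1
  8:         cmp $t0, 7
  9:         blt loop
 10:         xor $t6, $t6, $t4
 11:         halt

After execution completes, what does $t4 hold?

27

after li $t6, 1: $t6=1
after li $t4, 10: $t4=10
after li $t0, 1: $t0=1
after add $t6, $t6, $t0: $t6=1+1=2
after mul $t6, $t6, 11: $t6=2*11=22
after or $t4, $t4, 19: $t4=10|19=27
after add $t0, $t0, 1: $t0=1+1=2
cmp $t0, 7  (cmp 2,7)
blt loop: taken
after add $t6, $t6, $t0: $t6=22+2=24
after mul $t6, $t6, 11: $t6=24*11=264
after or $t4, $t4, 19: $t4=27|19=27
after add $t0, $t0, 1: $t0=2+1=3
cmp $t0, 7  (cmp 3,7)
blt loop: taken
after add $t6, $t6, $t0: $t6=264+3=267
after mul $t6, $t6, 11: $t6=267*11=2937
after or $t4, $t4, 19: $t4=27|19=27
after add $t0, $t0, 1: $t0=3+1=4
cmp $t0, 7  (cmp 4,7)
blt loop: taken
after add $t6, $t6, $t0: $t6=2937+4=2941
after mul $t6, $t6, 11: $t6=2941*11=32351
after or $t4, $t4, 19: $t4=27|19=27
after add $t0, $t0, 1: $t0=4+1=5
cmp $t0, 7  (cmp 5,7)
blt loop: taken
after add $t6, $t6, $t0: $t6=32351+5=32356
after mul $t6, $t6, 11: $t6=32356*11=355916
after or $t4, $t4, 19: $t4=27|19=27
after add $t0, $t0, 1: $t0=5+1=6
cmp $t0, 7  (cmp 6,7)
blt loop: taken
after add $t6, $t6, $t0: $t6=355916+6=355922
after mul $t6, $t6, 11: $t6=355922*11=3915142
after or $t4, $t4, 19: $t4=27|19=27
after add $t0, $t0, 1: $t0=6+1=7
cmp $t0, 7  (cmp 7,7)
blt loop: not taken
after xor $t6, $t6, $t4: $t6=3915142^27=3915165
halt.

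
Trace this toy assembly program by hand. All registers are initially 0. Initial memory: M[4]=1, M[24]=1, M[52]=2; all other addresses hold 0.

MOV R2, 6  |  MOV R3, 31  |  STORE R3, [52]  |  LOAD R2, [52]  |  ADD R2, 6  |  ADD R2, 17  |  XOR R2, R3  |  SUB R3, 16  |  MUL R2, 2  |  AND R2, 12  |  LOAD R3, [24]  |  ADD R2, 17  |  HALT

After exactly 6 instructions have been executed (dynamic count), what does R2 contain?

54

after MOV R2, 6: R2=6
after MOV R3, 31: R3=31
STORE R3, [52] → M[52]=31
after LOAD R2, [52]: R2=M[52]=31
after ADD R2, 6: R2=31+6=37
after ADD R2, 17: R2=37+17=54
After step 6: R2 = 54.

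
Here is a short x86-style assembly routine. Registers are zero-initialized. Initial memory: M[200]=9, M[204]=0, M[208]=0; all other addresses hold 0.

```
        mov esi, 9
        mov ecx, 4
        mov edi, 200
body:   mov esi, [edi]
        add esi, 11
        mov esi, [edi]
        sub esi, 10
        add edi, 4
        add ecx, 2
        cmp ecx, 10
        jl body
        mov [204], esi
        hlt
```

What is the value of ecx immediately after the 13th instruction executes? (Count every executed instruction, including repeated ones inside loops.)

6

esi=9
ecx=4
edi=200
esi=M[200]=9
esi=9+11=20
esi=M[200]=9
esi=9-10=-1
edi=200+4=204
ecx=4+2=6
cmp ecx, 10  (cmp 6,10)
jl body: taken
esi=M[204]=0
esi=0+11=11
After step 13: ecx = 6.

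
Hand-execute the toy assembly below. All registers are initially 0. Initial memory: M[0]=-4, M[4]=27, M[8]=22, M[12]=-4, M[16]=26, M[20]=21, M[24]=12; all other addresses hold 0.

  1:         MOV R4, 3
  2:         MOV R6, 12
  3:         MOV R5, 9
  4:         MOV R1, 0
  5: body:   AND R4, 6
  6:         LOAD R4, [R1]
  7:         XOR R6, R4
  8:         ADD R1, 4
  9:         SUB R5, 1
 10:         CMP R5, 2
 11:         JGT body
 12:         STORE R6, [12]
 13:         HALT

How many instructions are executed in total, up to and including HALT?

after MOV R4, 3: R4=3
after MOV R6, 12: R6=12
after MOV R5, 9: R5=9
after MOV R1, 0: R1=0
after AND R4, 6: R4=3&6=2
after LOAD R4, [R1]: R4=M[0]=-4
after XOR R6, R4: R6=12^(-4)=-16
after ADD R1, 4: R1=0+4=4
after SUB R5, 1: R5=9-1=8
CMP R5, 2  (cmp 8,2)
JGT body: taken
after AND R4, 6: R4=(-4)&6=4
after LOAD R4, [R1]: R4=M[4]=27
after XOR R6, R4: R6=(-16)^27=-21
after ADD R1, 4: R1=4+4=8
after SUB R5, 1: R5=8-1=7
CMP R5, 2  (cmp 7,2)
JGT body: taken
after AND R4, 6: R4=27&6=2
after LOAD R4, [R1]: R4=M[8]=22
after XOR R6, R4: R6=(-21)^22=-3
after ADD R1, 4: R1=8+4=12
after SUB R5, 1: R5=7-1=6
CMP R5, 2  (cmp 6,2)
JGT body: taken
after AND R4, 6: R4=22&6=6
after LOAD R4, [R1]: R4=M[12]=-4
after XOR R6, R4: R6=(-3)^(-4)=1
after ADD R1, 4: R1=12+4=16
after SUB R5, 1: R5=6-1=5
CMP R5, 2  (cmp 5,2)
JGT body: taken
after AND R4, 6: R4=(-4)&6=4
after LOAD R4, [R1]: R4=M[16]=26
after XOR R6, R4: R6=1^26=27
after ADD R1, 4: R1=16+4=20
after SUB R5, 1: R5=5-1=4
CMP R5, 2  (cmp 4,2)
JGT body: taken
after AND R4, 6: R4=26&6=2
after LOAD R4, [R1]: R4=M[20]=21
after XOR R6, R4: R6=27^21=14
after ADD R1, 4: R1=20+4=24
after SUB R5, 1: R5=4-1=3
CMP R5, 2  (cmp 3,2)
JGT body: taken
after AND R4, 6: R4=21&6=4
after LOAD R4, [R1]: R4=M[24]=12
after XOR R6, R4: R6=14^12=2
after ADD R1, 4: R1=24+4=28
after SUB R5, 1: R5=3-1=2
CMP R5, 2  (cmp 2,2)
JGT body: not taken
STORE R6, [12] → M[12]=2
halt.
Total executed instructions: 55.

55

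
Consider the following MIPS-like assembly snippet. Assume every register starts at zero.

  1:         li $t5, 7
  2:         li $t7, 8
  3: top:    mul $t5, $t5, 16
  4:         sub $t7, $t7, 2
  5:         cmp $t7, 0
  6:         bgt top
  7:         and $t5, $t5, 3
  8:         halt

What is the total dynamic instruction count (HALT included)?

after li $t5, 7: $t5=7
after li $t7, 8: $t7=8
after mul $t5, $t5, 16: $t5=7*16=112
after sub $t7, $t7, 2: $t7=8-2=6
cmp $t7, 0  (cmp 6,0)
bgt top: taken
after mul $t5, $t5, 16: $t5=112*16=1792
after sub $t7, $t7, 2: $t7=6-2=4
cmp $t7, 0  (cmp 4,0)
bgt top: taken
after mul $t5, $t5, 16: $t5=1792*16=28672
after sub $t7, $t7, 2: $t7=4-2=2
cmp $t7, 0  (cmp 2,0)
bgt top: taken
after mul $t5, $t5, 16: $t5=28672*16=458752
after sub $t7, $t7, 2: $t7=2-2=0
cmp $t7, 0  (cmp 0,0)
bgt top: not taken
after and $t5, $t5, 3: $t5=458752&3=0
halt.
Total executed instructions: 20.

20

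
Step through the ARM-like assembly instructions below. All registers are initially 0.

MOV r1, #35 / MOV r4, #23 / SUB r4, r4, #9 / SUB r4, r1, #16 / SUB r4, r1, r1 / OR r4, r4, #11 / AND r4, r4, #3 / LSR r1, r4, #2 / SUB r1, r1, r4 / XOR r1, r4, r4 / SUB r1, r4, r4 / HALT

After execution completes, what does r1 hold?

MOV r1, #35 → r1=35
MOV r4, #23 → r4=23
SUB r4, r4, #9 → r4=23-9=14
SUB r4, r1, #16 → r4=35-16=19
SUB r4, r1, r1 → r4=35-35=0
OR r4, r4, #11 → r4=0|11=11
AND r4, r4, #3 → r4=11&3=3
LSR r1, r4, #2 → r1=3>>2=0
SUB r1, r1, r4 → r1=0-3=-3
XOR r1, r4, r4 → r1=3^3=0
SUB r1, r4, r4 → r1=3-3=0
halt.

0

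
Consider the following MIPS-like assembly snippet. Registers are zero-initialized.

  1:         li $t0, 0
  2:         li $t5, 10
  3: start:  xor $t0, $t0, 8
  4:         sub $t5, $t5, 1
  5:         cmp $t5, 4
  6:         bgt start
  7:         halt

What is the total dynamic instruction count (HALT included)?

27

li $t0, 0 → $t0=0
li $t5, 10 → $t5=10
xor $t0, $t0, 8 → $t0=0^8=8
sub $t5, $t5, 1 → $t5=10-1=9
cmp $t5, 4  (cmp 9,4)
bgt start: taken
xor $t0, $t0, 8 → $t0=8^8=0
sub $t5, $t5, 1 → $t5=9-1=8
cmp $t5, 4  (cmp 8,4)
bgt start: taken
xor $t0, $t0, 8 → $t0=0^8=8
sub $t5, $t5, 1 → $t5=8-1=7
cmp $t5, 4  (cmp 7,4)
bgt start: taken
xor $t0, $t0, 8 → $t0=8^8=0
sub $t5, $t5, 1 → $t5=7-1=6
cmp $t5, 4  (cmp 6,4)
bgt start: taken
xor $t0, $t0, 8 → $t0=0^8=8
sub $t5, $t5, 1 → $t5=6-1=5
cmp $t5, 4  (cmp 5,4)
bgt start: taken
xor $t0, $t0, 8 → $t0=8^8=0
sub $t5, $t5, 1 → $t5=5-1=4
cmp $t5, 4  (cmp 4,4)
bgt start: not taken
halt.
Total executed instructions: 27.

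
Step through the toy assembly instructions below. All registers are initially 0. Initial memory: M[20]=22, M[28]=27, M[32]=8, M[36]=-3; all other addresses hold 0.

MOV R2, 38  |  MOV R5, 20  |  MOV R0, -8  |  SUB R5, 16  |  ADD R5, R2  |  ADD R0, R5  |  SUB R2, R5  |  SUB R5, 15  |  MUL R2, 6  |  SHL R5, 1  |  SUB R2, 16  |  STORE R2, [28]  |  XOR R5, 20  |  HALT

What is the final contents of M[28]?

-40

after MOV R2, 38: R2=38
after MOV R5, 20: R5=20
after MOV R0, -8: R0=-8
after SUB R5, 16: R5=20-16=4
after ADD R5, R2: R5=4+38=42
after ADD R0, R5: R0=(-8)+42=34
after SUB R2, R5: R2=38-42=-4
after SUB R5, 15: R5=42-15=27
after MUL R2, 6: R2=(-4)*6=-24
after SHL R5, 1: R5=27<<1=54
after SUB R2, 16: R2=(-24)-16=-40
STORE R2, [28] → M[28]=-40
after XOR R5, 20: R5=54^20=34
halt.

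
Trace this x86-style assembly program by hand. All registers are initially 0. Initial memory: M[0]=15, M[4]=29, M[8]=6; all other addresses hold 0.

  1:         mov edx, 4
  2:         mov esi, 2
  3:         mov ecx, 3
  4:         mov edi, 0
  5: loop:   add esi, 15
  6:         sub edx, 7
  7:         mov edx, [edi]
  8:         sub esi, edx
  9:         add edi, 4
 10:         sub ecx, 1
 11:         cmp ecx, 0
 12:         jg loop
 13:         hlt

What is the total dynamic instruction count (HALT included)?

29

edx=4
esi=2
ecx=3
edi=0
esi=2+15=17
edx=4-7=-3
edx=M[0]=15
esi=17-15=2
edi=0+4=4
ecx=3-1=2
cmp ecx, 0  (cmp 2,0)
jg loop: taken
esi=2+15=17
edx=15-7=8
edx=M[4]=29
esi=17-29=-12
edi=4+4=8
ecx=2-1=1
cmp ecx, 0  (cmp 1,0)
jg loop: taken
esi=(-12)+15=3
edx=29-7=22
edx=M[8]=6
esi=3-6=-3
edi=8+4=12
ecx=1-1=0
cmp ecx, 0  (cmp 0,0)
jg loop: not taken
halt.
Total executed instructions: 29.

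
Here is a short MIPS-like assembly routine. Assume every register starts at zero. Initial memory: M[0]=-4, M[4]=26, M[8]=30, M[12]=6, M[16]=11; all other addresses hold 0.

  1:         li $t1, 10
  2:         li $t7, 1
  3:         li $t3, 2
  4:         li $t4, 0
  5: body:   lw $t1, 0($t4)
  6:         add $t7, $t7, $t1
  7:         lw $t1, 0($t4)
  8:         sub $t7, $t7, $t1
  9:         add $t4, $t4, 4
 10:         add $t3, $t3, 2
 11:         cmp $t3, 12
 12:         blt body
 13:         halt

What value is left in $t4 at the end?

li $t1, 10 → $t1=10
li $t7, 1 → $t7=1
li $t3, 2 → $t3=2
li $t4, 0 → $t4=0
lw $t1, 0($t4) → $t1=M[0]=-4
add $t7, $t7, $t1 → $t7=1+(-4)=-3
lw $t1, 0($t4) → $t1=M[0]=-4
sub $t7, $t7, $t1 → $t7=(-3)-(-4)=1
add $t4, $t4, 4 → $t4=0+4=4
add $t3, $t3, 2 → $t3=2+2=4
cmp $t3, 12  (cmp 4,12)
blt body: taken
lw $t1, 0($t4) → $t1=M[4]=26
add $t7, $t7, $t1 → $t7=1+26=27
lw $t1, 0($t4) → $t1=M[4]=26
sub $t7, $t7, $t1 → $t7=27-26=1
add $t4, $t4, 4 → $t4=4+4=8
add $t3, $t3, 2 → $t3=4+2=6
cmp $t3, 12  (cmp 6,12)
blt body: taken
lw $t1, 0($t4) → $t1=M[8]=30
add $t7, $t7, $t1 → $t7=1+30=31
lw $t1, 0($t4) → $t1=M[8]=30
sub $t7, $t7, $t1 → $t7=31-30=1
add $t4, $t4, 4 → $t4=8+4=12
add $t3, $t3, 2 → $t3=6+2=8
cmp $t3, 12  (cmp 8,12)
blt body: taken
lw $t1, 0($t4) → $t1=M[12]=6
add $t7, $t7, $t1 → $t7=1+6=7
lw $t1, 0($t4) → $t1=M[12]=6
sub $t7, $t7, $t1 → $t7=7-6=1
add $t4, $t4, 4 → $t4=12+4=16
add $t3, $t3, 2 → $t3=8+2=10
cmp $t3, 12  (cmp 10,12)
blt body: taken
lw $t1, 0($t4) → $t1=M[16]=11
add $t7, $t7, $t1 → $t7=1+11=12
lw $t1, 0($t4) → $t1=M[16]=11
sub $t7, $t7, $t1 → $t7=12-11=1
add $t4, $t4, 4 → $t4=16+4=20
add $t3, $t3, 2 → $t3=10+2=12
cmp $t3, 12  (cmp 12,12)
blt body: not taken
halt.

20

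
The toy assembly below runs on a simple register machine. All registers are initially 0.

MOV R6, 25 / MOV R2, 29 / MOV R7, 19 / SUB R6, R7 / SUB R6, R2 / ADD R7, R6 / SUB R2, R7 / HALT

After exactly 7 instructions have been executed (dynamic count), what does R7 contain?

-4

MOV R6, 25 → R6=25
MOV R2, 29 → R2=29
MOV R7, 19 → R7=19
SUB R6, R7 → R6=25-19=6
SUB R6, R2 → R6=6-29=-23
ADD R7, R6 → R7=19+(-23)=-4
SUB R2, R7 → R2=29-(-4)=33
After step 7: R7 = -4.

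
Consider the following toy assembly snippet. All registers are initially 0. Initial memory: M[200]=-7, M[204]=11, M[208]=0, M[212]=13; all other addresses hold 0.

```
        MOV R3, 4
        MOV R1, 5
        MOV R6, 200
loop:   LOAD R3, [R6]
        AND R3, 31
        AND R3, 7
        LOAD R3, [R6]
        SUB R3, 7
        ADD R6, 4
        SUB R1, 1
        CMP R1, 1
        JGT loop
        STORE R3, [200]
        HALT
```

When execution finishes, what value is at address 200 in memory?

R3=4
R1=5
R6=200
R3=M[200]=-7
R3=(-7)&31=25
R3=25&7=1
R3=M[200]=-7
R3=(-7)-7=-14
R6=200+4=204
R1=5-1=4
CMP R1, 1  (cmp 4,1)
JGT loop: taken
R3=M[204]=11
R3=11&31=11
R3=11&7=3
R3=M[204]=11
R3=11-7=4
R6=204+4=208
R1=4-1=3
CMP R1, 1  (cmp 3,1)
JGT loop: taken
R3=M[208]=0
R3=0&31=0
R3=0&7=0
R3=M[208]=0
R3=0-7=-7
R6=208+4=212
R1=3-1=2
CMP R1, 1  (cmp 2,1)
JGT loop: taken
R3=M[212]=13
R3=13&31=13
R3=13&7=5
R3=M[212]=13
R3=13-7=6
R6=212+4=216
R1=2-1=1
CMP R1, 1  (cmp 1,1)
JGT loop: not taken
STORE R3, [200] → M[200]=6
halt.

6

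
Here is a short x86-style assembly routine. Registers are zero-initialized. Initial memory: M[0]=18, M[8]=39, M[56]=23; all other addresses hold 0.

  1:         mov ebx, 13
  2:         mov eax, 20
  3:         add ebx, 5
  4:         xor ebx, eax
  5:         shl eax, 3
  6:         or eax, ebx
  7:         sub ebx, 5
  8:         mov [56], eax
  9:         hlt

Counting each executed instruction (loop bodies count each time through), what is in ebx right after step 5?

6

mov ebx, 13 → ebx=13
mov eax, 20 → eax=20
add ebx, 5 → ebx=13+5=18
xor ebx, eax → ebx=18^20=6
shl eax, 3 → eax=20<<3=160
After step 5: ebx = 6.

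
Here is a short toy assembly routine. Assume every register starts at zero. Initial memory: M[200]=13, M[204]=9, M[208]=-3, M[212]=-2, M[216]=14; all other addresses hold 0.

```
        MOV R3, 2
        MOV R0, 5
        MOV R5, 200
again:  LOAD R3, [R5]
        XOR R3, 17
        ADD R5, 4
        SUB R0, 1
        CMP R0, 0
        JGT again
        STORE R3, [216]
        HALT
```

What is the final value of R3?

after MOV R3, 2: R3=2
after MOV R0, 5: R0=5
after MOV R5, 200: R5=200
after LOAD R3, [R5]: R3=M[200]=13
after XOR R3, 17: R3=13^17=28
after ADD R5, 4: R5=200+4=204
after SUB R0, 1: R0=5-1=4
CMP R0, 0  (cmp 4,0)
JGT again: taken
after LOAD R3, [R5]: R3=M[204]=9
after XOR R3, 17: R3=9^17=24
after ADD R5, 4: R5=204+4=208
after SUB R0, 1: R0=4-1=3
CMP R0, 0  (cmp 3,0)
JGT again: taken
after LOAD R3, [R5]: R3=M[208]=-3
after XOR R3, 17: R3=(-3)^17=-20
after ADD R5, 4: R5=208+4=212
after SUB R0, 1: R0=3-1=2
CMP R0, 0  (cmp 2,0)
JGT again: taken
after LOAD R3, [R5]: R3=M[212]=-2
after XOR R3, 17: R3=(-2)^17=-17
after ADD R5, 4: R5=212+4=216
after SUB R0, 1: R0=2-1=1
CMP R0, 0  (cmp 1,0)
JGT again: taken
after LOAD R3, [R5]: R3=M[216]=14
after XOR R3, 17: R3=14^17=31
after ADD R5, 4: R5=216+4=220
after SUB R0, 1: R0=1-1=0
CMP R0, 0  (cmp 0,0)
JGT again: not taken
STORE R3, [216] → M[216]=31
halt.

31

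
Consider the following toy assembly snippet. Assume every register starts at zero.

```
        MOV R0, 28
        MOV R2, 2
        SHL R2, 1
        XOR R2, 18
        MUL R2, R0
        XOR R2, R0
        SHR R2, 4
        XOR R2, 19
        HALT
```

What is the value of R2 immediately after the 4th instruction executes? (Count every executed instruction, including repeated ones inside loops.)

22

MOV R0, 28 → R0=28
MOV R2, 2 → R2=2
SHL R2, 1 → R2=2<<1=4
XOR R2, 18 → R2=4^18=22
After step 4: R2 = 22.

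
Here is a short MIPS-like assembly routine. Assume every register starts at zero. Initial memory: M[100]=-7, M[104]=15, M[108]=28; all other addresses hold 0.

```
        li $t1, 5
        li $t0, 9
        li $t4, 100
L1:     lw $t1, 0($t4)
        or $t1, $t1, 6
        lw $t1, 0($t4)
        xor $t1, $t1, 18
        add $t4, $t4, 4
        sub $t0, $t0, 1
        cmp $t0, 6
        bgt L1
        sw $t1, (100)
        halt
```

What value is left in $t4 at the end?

112

after li $t1, 5: $t1=5
after li $t0, 9: $t0=9
after li $t4, 100: $t4=100
after lw $t1, 0($t4): $t1=M[100]=-7
after or $t1, $t1, 6: $t1=(-7)|6=-1
after lw $t1, 0($t4): $t1=M[100]=-7
after xor $t1, $t1, 18: $t1=(-7)^18=-21
after add $t4, $t4, 4: $t4=100+4=104
after sub $t0, $t0, 1: $t0=9-1=8
cmp $t0, 6  (cmp 8,6)
bgt L1: taken
after lw $t1, 0($t4): $t1=M[104]=15
after or $t1, $t1, 6: $t1=15|6=15
after lw $t1, 0($t4): $t1=M[104]=15
after xor $t1, $t1, 18: $t1=15^18=29
after add $t4, $t4, 4: $t4=104+4=108
after sub $t0, $t0, 1: $t0=8-1=7
cmp $t0, 6  (cmp 7,6)
bgt L1: taken
after lw $t1, 0($t4): $t1=M[108]=28
after or $t1, $t1, 6: $t1=28|6=30
after lw $t1, 0($t4): $t1=M[108]=28
after xor $t1, $t1, 18: $t1=28^18=14
after add $t4, $t4, 4: $t4=108+4=112
after sub $t0, $t0, 1: $t0=7-1=6
cmp $t0, 6  (cmp 6,6)
bgt L1: not taken
sw $t1, (100) → M[100]=14
halt.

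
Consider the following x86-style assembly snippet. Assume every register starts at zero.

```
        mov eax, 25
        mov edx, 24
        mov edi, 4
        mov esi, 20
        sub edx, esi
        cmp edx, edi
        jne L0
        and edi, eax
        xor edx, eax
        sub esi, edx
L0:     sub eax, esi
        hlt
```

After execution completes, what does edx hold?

after mov eax, 25: eax=25
after mov edx, 24: edx=24
after mov edi, 4: edi=4
after mov esi, 20: esi=20
after sub edx, esi: edx=24-20=4
cmp edx, edi  (cmp 4,4)
jne L0: not taken
after and edi, eax: edi=4&25=0
after xor edx, eax: edx=4^25=29
after sub esi, edx: esi=20-29=-9
after sub eax, esi: eax=25-(-9)=34
halt.

29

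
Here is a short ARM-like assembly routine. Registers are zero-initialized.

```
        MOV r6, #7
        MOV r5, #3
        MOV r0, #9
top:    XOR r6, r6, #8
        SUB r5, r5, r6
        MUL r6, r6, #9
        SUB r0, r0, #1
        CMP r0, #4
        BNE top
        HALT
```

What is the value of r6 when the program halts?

r6=7
r5=3
r0=9
r6=7^8=15
r5=3-15=-12
r6=15*9=135
r0=9-1=8
CMP r0, #4  (cmp 8,4)
BNE top: taken
r6=135^8=143
r5=(-12)-143=-155
r6=143*9=1287
r0=8-1=7
CMP r0, #4  (cmp 7,4)
BNE top: taken
r6=1287^8=1295
r5=(-155)-1295=-1450
r6=1295*9=11655
r0=7-1=6
CMP r0, #4  (cmp 6,4)
BNE top: taken
r6=11655^8=11663
r5=(-1450)-11663=-13113
r6=11663*9=104967
r0=6-1=5
CMP r0, #4  (cmp 5,4)
BNE top: taken
r6=104967^8=104975
r5=(-13113)-104975=-118088
r6=104975*9=944775
r0=5-1=4
CMP r0, #4  (cmp 4,4)
BNE top: not taken
halt.

944775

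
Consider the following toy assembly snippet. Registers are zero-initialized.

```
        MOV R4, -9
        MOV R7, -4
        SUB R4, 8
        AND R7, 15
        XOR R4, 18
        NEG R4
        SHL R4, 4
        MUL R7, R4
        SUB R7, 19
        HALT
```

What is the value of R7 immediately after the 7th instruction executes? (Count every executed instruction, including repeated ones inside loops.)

12

R4=-9
R7=-4
R4=(-9)-8=-17
R7=(-4)&15=12
R4=(-17)^18=-3
R4=-(-3)=3
R4=3<<4=48
After step 7: R7 = 12.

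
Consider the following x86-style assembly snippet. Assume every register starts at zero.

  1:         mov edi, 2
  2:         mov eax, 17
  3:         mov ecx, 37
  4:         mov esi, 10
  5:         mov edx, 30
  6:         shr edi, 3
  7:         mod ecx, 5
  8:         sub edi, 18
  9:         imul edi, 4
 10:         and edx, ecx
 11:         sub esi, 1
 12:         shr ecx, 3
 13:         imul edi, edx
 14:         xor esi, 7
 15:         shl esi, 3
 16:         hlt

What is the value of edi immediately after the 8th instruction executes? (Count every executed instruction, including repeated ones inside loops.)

-18

after mov edi, 2: edi=2
after mov eax, 17: eax=17
after mov ecx, 37: ecx=37
after mov esi, 10: esi=10
after mov edx, 30: edx=30
after shr edi, 3: edi=2>>3=0
after mod ecx, 5: ecx=37%5=2
after sub edi, 18: edi=0-18=-18
After step 8: edi = -18.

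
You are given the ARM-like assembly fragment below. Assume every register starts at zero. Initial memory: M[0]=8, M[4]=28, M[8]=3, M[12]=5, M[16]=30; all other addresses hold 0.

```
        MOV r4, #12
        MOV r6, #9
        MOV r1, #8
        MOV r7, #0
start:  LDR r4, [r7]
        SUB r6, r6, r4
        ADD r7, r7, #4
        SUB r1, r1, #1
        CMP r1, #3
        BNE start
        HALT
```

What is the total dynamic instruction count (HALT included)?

35

after MOV r4, #12: r4=12
after MOV r6, #9: r6=9
after MOV r1, #8: r1=8
after MOV r7, #0: r7=0
after LDR r4, [r7]: r4=M[0]=8
after SUB r6, r6, r4: r6=9-8=1
after ADD r7, r7, #4: r7=0+4=4
after SUB r1, r1, #1: r1=8-1=7
CMP r1, #3  (cmp 7,3)
BNE start: taken
after LDR r4, [r7]: r4=M[4]=28
after SUB r6, r6, r4: r6=1-28=-27
after ADD r7, r7, #4: r7=4+4=8
after SUB r1, r1, #1: r1=7-1=6
CMP r1, #3  (cmp 6,3)
BNE start: taken
after LDR r4, [r7]: r4=M[8]=3
after SUB r6, r6, r4: r6=(-27)-3=-30
after ADD r7, r7, #4: r7=8+4=12
after SUB r1, r1, #1: r1=6-1=5
CMP r1, #3  (cmp 5,3)
BNE start: taken
after LDR r4, [r7]: r4=M[12]=5
after SUB r6, r6, r4: r6=(-30)-5=-35
after ADD r7, r7, #4: r7=12+4=16
after SUB r1, r1, #1: r1=5-1=4
CMP r1, #3  (cmp 4,3)
BNE start: taken
after LDR r4, [r7]: r4=M[16]=30
after SUB r6, r6, r4: r6=(-35)-30=-65
after ADD r7, r7, #4: r7=16+4=20
after SUB r1, r1, #1: r1=4-1=3
CMP r1, #3  (cmp 3,3)
BNE start: not taken
halt.
Total executed instructions: 35.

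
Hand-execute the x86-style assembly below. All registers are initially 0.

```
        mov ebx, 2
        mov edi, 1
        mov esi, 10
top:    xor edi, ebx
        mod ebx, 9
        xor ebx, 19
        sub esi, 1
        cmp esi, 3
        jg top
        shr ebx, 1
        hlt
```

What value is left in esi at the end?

mov ebx, 2 → ebx=2
mov edi, 1 → edi=1
mov esi, 10 → esi=10
xor edi, ebx → edi=1^2=3
mod ebx, 9 → ebx=2%9=2
xor ebx, 19 → ebx=2^19=17
sub esi, 1 → esi=10-1=9
cmp esi, 3  (cmp 9,3)
jg top: taken
xor edi, ebx → edi=3^17=18
mod ebx, 9 → ebx=17%9=8
xor ebx, 19 → ebx=8^19=27
sub esi, 1 → esi=9-1=8
cmp esi, 3  (cmp 8,3)
jg top: taken
xor edi, ebx → edi=18^27=9
mod ebx, 9 → ebx=27%9=0
xor ebx, 19 → ebx=0^19=19
sub esi, 1 → esi=8-1=7
cmp esi, 3  (cmp 7,3)
jg top: taken
xor edi, ebx → edi=9^19=26
mod ebx, 9 → ebx=19%9=1
xor ebx, 19 → ebx=1^19=18
sub esi, 1 → esi=7-1=6
cmp esi, 3  (cmp 6,3)
jg top: taken
xor edi, ebx → edi=26^18=8
mod ebx, 9 → ebx=18%9=0
xor ebx, 19 → ebx=0^19=19
sub esi, 1 → esi=6-1=5
cmp esi, 3  (cmp 5,3)
jg top: taken
xor edi, ebx → edi=8^19=27
mod ebx, 9 → ebx=19%9=1
xor ebx, 19 → ebx=1^19=18
sub esi, 1 → esi=5-1=4
cmp esi, 3  (cmp 4,3)
jg top: taken
xor edi, ebx → edi=27^18=9
mod ebx, 9 → ebx=18%9=0
xor ebx, 19 → ebx=0^19=19
sub esi, 1 → esi=4-1=3
cmp esi, 3  (cmp 3,3)
jg top: not taken
shr ebx, 1 → ebx=19>>1=9
halt.

3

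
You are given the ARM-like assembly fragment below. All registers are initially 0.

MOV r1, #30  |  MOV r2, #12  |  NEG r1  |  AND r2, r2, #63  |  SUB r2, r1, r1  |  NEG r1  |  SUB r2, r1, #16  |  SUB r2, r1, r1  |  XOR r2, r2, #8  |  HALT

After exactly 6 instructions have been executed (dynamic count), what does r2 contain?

MOV r1, #30 → r1=30
MOV r2, #12 → r2=12
NEG r1 → r1=-(30)=-30
AND r2, r2, #63 → r2=12&63=12
SUB r2, r1, r1 → r2=(-30)-(-30)=0
NEG r1 → r1=-(-30)=30
After step 6: r2 = 0.

0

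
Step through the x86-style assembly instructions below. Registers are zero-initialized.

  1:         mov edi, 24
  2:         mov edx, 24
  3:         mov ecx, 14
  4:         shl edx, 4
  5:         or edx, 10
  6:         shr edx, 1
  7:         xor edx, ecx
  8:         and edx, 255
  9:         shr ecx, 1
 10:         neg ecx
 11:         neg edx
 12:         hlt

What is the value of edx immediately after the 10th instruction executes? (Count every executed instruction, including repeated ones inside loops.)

mov edi, 24 → edi=24
mov edx, 24 → edx=24
mov ecx, 14 → ecx=14
shl edx, 4 → edx=24<<4=384
or edx, 10 → edx=384|10=394
shr edx, 1 → edx=394>>1=197
xor edx, ecx → edx=197^14=203
and edx, 255 → edx=203&255=203
shr ecx, 1 → ecx=14>>1=7
neg ecx → ecx=-(7)=-7
After step 10: edx = 203.

203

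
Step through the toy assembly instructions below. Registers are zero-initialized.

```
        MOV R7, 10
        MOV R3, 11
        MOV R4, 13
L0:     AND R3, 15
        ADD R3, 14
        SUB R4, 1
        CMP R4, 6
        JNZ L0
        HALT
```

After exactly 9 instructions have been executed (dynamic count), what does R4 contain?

12

MOV R7, 10 → R7=10
MOV R3, 11 → R3=11
MOV R4, 13 → R4=13
AND R3, 15 → R3=11&15=11
ADD R3, 14 → R3=11+14=25
SUB R4, 1 → R4=13-1=12
CMP R4, 6  (cmp 12,6)
JNZ L0: taken
AND R3, 15 → R3=25&15=9
After step 9: R4 = 12.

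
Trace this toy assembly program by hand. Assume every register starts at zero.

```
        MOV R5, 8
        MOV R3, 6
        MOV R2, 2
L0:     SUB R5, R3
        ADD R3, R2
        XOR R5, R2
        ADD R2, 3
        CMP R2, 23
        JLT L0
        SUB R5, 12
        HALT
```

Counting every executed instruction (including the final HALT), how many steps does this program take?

47

R5=8
R3=6
R2=2
R5=8-6=2
R3=6+2=8
R5=2^2=0
R2=2+3=5
CMP R2, 23  (cmp 5,23)
JLT L0: taken
R5=0-8=-8
R3=8+5=13
R5=(-8)^5=-3
R2=5+3=8
CMP R2, 23  (cmp 8,23)
JLT L0: taken
R5=(-3)-13=-16
R3=13+8=21
R5=(-16)^8=-8
R2=8+3=11
CMP R2, 23  (cmp 11,23)
JLT L0: taken
R5=(-8)-21=-29
R3=21+11=32
R5=(-29)^11=-24
R2=11+3=14
CMP R2, 23  (cmp 14,23)
JLT L0: taken
R5=(-24)-32=-56
R3=32+14=46
R5=(-56)^14=-58
R2=14+3=17
CMP R2, 23  (cmp 17,23)
JLT L0: taken
R5=(-58)-46=-104
R3=46+17=63
R5=(-104)^17=-119
R2=17+3=20
CMP R2, 23  (cmp 20,23)
JLT L0: taken
R5=(-119)-63=-182
R3=63+20=83
R5=(-182)^20=-162
R2=20+3=23
CMP R2, 23  (cmp 23,23)
JLT L0: not taken
R5=(-162)-12=-174
halt.
Total executed instructions: 47.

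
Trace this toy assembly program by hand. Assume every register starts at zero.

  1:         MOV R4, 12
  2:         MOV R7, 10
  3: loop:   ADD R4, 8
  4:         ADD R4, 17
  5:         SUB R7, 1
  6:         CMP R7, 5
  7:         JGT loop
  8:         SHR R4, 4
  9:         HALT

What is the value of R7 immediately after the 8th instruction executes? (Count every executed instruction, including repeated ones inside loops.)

MOV R4, 12 → R4=12
MOV R7, 10 → R7=10
ADD R4, 8 → R4=12+8=20
ADD R4, 17 → R4=20+17=37
SUB R7, 1 → R7=10-1=9
CMP R7, 5  (cmp 9,5)
JGT loop: taken
ADD R4, 8 → R4=37+8=45
After step 8: R7 = 9.

9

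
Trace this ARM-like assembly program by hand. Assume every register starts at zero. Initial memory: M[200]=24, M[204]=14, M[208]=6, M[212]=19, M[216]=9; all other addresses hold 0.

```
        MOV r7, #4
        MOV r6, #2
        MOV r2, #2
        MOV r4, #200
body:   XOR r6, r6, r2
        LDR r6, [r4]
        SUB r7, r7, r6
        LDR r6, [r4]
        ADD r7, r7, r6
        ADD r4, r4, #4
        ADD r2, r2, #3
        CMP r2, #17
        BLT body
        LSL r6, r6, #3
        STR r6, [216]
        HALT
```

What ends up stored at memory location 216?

MOV r7, #4 → r7=4
MOV r6, #2 → r6=2
MOV r2, #2 → r2=2
MOV r4, #200 → r4=200
XOR r6, r6, r2 → r6=2^2=0
LDR r6, [r4] → r6=M[200]=24
SUB r7, r7, r6 → r7=4-24=-20
LDR r6, [r4] → r6=M[200]=24
ADD r7, r7, r6 → r7=(-20)+24=4
ADD r4, r4, #4 → r4=200+4=204
ADD r2, r2, #3 → r2=2+3=5
CMP r2, #17  (cmp 5,17)
BLT body: taken
XOR r6, r6, r2 → r6=24^5=29
LDR r6, [r4] → r6=M[204]=14
SUB r7, r7, r6 → r7=4-14=-10
LDR r6, [r4] → r6=M[204]=14
ADD r7, r7, r6 → r7=(-10)+14=4
ADD r4, r4, #4 → r4=204+4=208
ADD r2, r2, #3 → r2=5+3=8
CMP r2, #17  (cmp 8,17)
BLT body: taken
XOR r6, r6, r2 → r6=14^8=6
LDR r6, [r4] → r6=M[208]=6
SUB r7, r7, r6 → r7=4-6=-2
LDR r6, [r4] → r6=M[208]=6
ADD r7, r7, r6 → r7=(-2)+6=4
ADD r4, r4, #4 → r4=208+4=212
ADD r2, r2, #3 → r2=8+3=11
CMP r2, #17  (cmp 11,17)
BLT body: taken
XOR r6, r6, r2 → r6=6^11=13
LDR r6, [r4] → r6=M[212]=19
SUB r7, r7, r6 → r7=4-19=-15
LDR r6, [r4] → r6=M[212]=19
ADD r7, r7, r6 → r7=(-15)+19=4
ADD r4, r4, #4 → r4=212+4=216
ADD r2, r2, #3 → r2=11+3=14
CMP r2, #17  (cmp 14,17)
BLT body: taken
XOR r6, r6, r2 → r6=19^14=29
LDR r6, [r4] → r6=M[216]=9
SUB r7, r7, r6 → r7=4-9=-5
LDR r6, [r4] → r6=M[216]=9
ADD r7, r7, r6 → r7=(-5)+9=4
ADD r4, r4, #4 → r4=216+4=220
ADD r2, r2, #3 → r2=14+3=17
CMP r2, #17  (cmp 17,17)
BLT body: not taken
LSL r6, r6, #3 → r6=9<<3=72
STR r6, [216] → M[216]=72
halt.

72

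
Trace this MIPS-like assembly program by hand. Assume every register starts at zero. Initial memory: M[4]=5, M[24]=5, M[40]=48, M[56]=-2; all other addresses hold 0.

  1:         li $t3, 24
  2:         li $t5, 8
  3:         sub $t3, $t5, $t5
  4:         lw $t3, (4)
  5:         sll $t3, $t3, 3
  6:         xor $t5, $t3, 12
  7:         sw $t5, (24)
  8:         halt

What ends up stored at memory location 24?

36

after li $t3, 24: $t3=24
after li $t5, 8: $t5=8
after sub $t3, $t5, $t5: $t3=8-8=0
after lw $t3, (4): $t3=M[4]=5
after sll $t3, $t3, 3: $t3=5<<3=40
after xor $t5, $t3, 12: $t5=40^12=36
sw $t5, (24) → M[24]=36
halt.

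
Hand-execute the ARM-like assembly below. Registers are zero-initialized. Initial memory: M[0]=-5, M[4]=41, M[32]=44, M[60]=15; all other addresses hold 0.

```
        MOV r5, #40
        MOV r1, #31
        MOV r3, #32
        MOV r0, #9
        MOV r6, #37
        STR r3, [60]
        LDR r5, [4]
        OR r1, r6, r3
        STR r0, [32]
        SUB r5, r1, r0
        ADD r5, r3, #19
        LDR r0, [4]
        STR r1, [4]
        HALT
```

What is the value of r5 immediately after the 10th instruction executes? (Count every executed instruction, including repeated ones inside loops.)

28

after MOV r5, #40: r5=40
after MOV r1, #31: r1=31
after MOV r3, #32: r3=32
after MOV r0, #9: r0=9
after MOV r6, #37: r6=37
STR r3, [60] → M[60]=32
after LDR r5, [4]: r5=M[4]=41
after OR r1, r6, r3: r1=37|32=37
STR r0, [32] → M[32]=9
after SUB r5, r1, r0: r5=37-9=28
After step 10: r5 = 28.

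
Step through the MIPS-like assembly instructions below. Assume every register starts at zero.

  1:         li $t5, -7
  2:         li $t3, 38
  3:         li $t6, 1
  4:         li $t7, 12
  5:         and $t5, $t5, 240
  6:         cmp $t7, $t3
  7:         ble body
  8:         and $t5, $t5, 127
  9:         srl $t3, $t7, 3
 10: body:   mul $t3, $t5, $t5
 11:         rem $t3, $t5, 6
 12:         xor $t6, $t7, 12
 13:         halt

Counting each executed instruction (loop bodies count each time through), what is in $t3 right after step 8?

57600

$t5=-7
$t3=38
$t6=1
$t7=12
$t5=(-7)&240=240
cmp $t7, $t3  (cmp 12,38)
ble body: taken
$t3=240*240=57600
After step 8: $t3 = 57600.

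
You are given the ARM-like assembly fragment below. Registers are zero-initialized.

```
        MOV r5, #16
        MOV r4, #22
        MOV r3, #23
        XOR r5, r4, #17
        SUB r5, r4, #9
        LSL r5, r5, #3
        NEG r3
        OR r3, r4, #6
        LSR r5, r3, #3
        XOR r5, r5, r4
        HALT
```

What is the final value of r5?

after MOV r5, #16: r5=16
after MOV r4, #22: r4=22
after MOV r3, #23: r3=23
after XOR r5, r4, #17: r5=22^17=7
after SUB r5, r4, #9: r5=22-9=13
after LSL r5, r5, #3: r5=13<<3=104
after NEG r3: r3=-(23)=-23
after OR r3, r4, #6: r3=22|6=22
after LSR r5, r3, #3: r5=22>>3=2
after XOR r5, r5, r4: r5=2^22=20
halt.

20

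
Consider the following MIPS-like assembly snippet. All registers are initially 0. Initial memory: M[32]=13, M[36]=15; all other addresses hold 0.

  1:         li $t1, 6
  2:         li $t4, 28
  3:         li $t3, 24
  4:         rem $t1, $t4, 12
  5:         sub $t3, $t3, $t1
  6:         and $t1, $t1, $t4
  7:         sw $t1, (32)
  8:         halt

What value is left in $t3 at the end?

20

$t1=6
$t4=28
$t3=24
$t1=28%12=4
$t3=24-4=20
$t1=4&28=4
sw $t1, (32) → M[32]=4
halt.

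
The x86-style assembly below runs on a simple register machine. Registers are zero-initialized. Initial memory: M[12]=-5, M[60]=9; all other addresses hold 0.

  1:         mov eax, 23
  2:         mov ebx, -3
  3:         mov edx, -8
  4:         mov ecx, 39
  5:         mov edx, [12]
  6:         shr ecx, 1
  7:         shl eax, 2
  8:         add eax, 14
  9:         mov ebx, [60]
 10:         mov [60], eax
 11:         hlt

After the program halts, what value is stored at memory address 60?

106

eax=23
ebx=-3
edx=-8
ecx=39
edx=M[12]=-5
ecx=39>>1=19
eax=23<<2=92
eax=92+14=106
ebx=M[60]=9
mov [60], eax → M[60]=106
halt.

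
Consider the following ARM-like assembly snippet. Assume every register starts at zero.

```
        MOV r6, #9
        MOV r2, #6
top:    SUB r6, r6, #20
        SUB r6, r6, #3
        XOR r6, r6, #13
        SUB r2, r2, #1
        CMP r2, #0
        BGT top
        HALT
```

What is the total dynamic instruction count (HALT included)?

r6=9
r2=6
r6=9-20=-11
r6=(-11)-3=-14
r6=(-14)^13=-1
r2=6-1=5
CMP r2, #0  (cmp 5,0)
BGT top: taken
r6=(-1)-20=-21
r6=(-21)-3=-24
r6=(-24)^13=-27
r2=5-1=4
CMP r2, #0  (cmp 4,0)
BGT top: taken
r6=(-27)-20=-47
r6=(-47)-3=-50
r6=(-50)^13=-61
r2=4-1=3
CMP r2, #0  (cmp 3,0)
BGT top: taken
r6=(-61)-20=-81
r6=(-81)-3=-84
r6=(-84)^13=-95
r2=3-1=2
CMP r2, #0  (cmp 2,0)
BGT top: taken
r6=(-95)-20=-115
r6=(-115)-3=-118
r6=(-118)^13=-121
r2=2-1=1
CMP r2, #0  (cmp 1,0)
BGT top: taken
r6=(-121)-20=-141
r6=(-141)-3=-144
r6=(-144)^13=-131
r2=1-1=0
CMP r2, #0  (cmp 0,0)
BGT top: not taken
halt.
Total executed instructions: 39.

39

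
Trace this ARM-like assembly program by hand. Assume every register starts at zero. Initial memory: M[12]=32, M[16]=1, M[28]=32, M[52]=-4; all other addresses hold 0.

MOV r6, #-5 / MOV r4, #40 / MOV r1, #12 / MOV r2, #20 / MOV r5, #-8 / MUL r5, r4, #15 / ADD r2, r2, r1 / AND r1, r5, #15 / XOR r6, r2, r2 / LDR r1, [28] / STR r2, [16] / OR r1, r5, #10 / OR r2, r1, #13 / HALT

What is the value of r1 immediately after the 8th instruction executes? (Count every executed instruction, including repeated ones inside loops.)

r6=-5
r4=40
r1=12
r2=20
r5=-8
r5=40*15=600
r2=20+12=32
r1=600&15=8
After step 8: r1 = 8.

8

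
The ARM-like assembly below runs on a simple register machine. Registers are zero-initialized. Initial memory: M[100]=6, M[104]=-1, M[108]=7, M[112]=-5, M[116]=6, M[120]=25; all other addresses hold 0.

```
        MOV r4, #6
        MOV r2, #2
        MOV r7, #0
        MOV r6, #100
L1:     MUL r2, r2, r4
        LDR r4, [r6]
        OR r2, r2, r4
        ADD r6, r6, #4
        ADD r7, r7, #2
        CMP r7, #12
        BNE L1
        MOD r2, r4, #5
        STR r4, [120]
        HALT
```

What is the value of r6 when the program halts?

r4=6
r2=2
r7=0
r6=100
r2=2*6=12
r4=M[100]=6
r2=12|6=14
r6=100+4=104
r7=0+2=2
CMP r7, #12  (cmp 2,12)
BNE L1: taken
r2=14*6=84
r4=M[104]=-1
r2=84|(-1)=-1
r6=104+4=108
r7=2+2=4
CMP r7, #12  (cmp 4,12)
BNE L1: taken
r2=(-1)*(-1)=1
r4=M[108]=7
r2=1|7=7
r6=108+4=112
r7=4+2=6
CMP r7, #12  (cmp 6,12)
BNE L1: taken
r2=7*7=49
r4=M[112]=-5
r2=49|(-5)=-5
r6=112+4=116
r7=6+2=8
CMP r7, #12  (cmp 8,12)
BNE L1: taken
r2=(-5)*(-5)=25
r4=M[116]=6
r2=25|6=31
r6=116+4=120
r7=8+2=10
CMP r7, #12  (cmp 10,12)
BNE L1: taken
r2=31*6=186
r4=M[120]=25
r2=186|25=187
r6=120+4=124
r7=10+2=12
CMP r7, #12  (cmp 12,12)
BNE L1: not taken
r2=25%5=0
STR r4, [120] → M[120]=25
halt.

124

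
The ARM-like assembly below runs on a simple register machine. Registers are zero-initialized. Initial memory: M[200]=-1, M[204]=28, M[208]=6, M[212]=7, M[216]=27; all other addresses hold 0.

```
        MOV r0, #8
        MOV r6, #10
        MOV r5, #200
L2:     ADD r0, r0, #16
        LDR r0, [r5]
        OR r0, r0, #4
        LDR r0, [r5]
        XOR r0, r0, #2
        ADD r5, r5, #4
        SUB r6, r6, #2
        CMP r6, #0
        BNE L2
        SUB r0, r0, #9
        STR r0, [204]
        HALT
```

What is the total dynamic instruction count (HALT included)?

51

after MOV r0, #8: r0=8
after MOV r6, #10: r6=10
after MOV r5, #200: r5=200
after ADD r0, r0, #16: r0=8+16=24
after LDR r0, [r5]: r0=M[200]=-1
after OR r0, r0, #4: r0=(-1)|4=-1
after LDR r0, [r5]: r0=M[200]=-1
after XOR r0, r0, #2: r0=(-1)^2=-3
after ADD r5, r5, #4: r5=200+4=204
after SUB r6, r6, #2: r6=10-2=8
CMP r6, #0  (cmp 8,0)
BNE L2: taken
after ADD r0, r0, #16: r0=(-3)+16=13
after LDR r0, [r5]: r0=M[204]=28
after OR r0, r0, #4: r0=28|4=28
after LDR r0, [r5]: r0=M[204]=28
after XOR r0, r0, #2: r0=28^2=30
after ADD r5, r5, #4: r5=204+4=208
after SUB r6, r6, #2: r6=8-2=6
CMP r6, #0  (cmp 6,0)
BNE L2: taken
after ADD r0, r0, #16: r0=30+16=46
after LDR r0, [r5]: r0=M[208]=6
after OR r0, r0, #4: r0=6|4=6
after LDR r0, [r5]: r0=M[208]=6
after XOR r0, r0, #2: r0=6^2=4
after ADD r5, r5, #4: r5=208+4=212
after SUB r6, r6, #2: r6=6-2=4
CMP r6, #0  (cmp 4,0)
BNE L2: taken
after ADD r0, r0, #16: r0=4+16=20
after LDR r0, [r5]: r0=M[212]=7
after OR r0, r0, #4: r0=7|4=7
after LDR r0, [r5]: r0=M[212]=7
after XOR r0, r0, #2: r0=7^2=5
after ADD r5, r5, #4: r5=212+4=216
after SUB r6, r6, #2: r6=4-2=2
CMP r6, #0  (cmp 2,0)
BNE L2: taken
after ADD r0, r0, #16: r0=5+16=21
after LDR r0, [r5]: r0=M[216]=27
after OR r0, r0, #4: r0=27|4=31
after LDR r0, [r5]: r0=M[216]=27
after XOR r0, r0, #2: r0=27^2=25
after ADD r5, r5, #4: r5=216+4=220
after SUB r6, r6, #2: r6=2-2=0
CMP r6, #0  (cmp 0,0)
BNE L2: not taken
after SUB r0, r0, #9: r0=25-9=16
STR r0, [204] → M[204]=16
halt.
Total executed instructions: 51.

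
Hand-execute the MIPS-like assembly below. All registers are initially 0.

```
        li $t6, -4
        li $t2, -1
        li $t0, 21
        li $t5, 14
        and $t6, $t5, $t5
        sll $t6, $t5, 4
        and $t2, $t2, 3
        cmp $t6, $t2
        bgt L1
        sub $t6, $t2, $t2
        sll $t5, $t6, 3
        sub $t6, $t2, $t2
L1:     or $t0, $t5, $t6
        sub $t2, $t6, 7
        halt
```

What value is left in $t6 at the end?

li $t6, -4 → $t6=-4
li $t2, -1 → $t2=-1
li $t0, 21 → $t0=21
li $t5, 14 → $t5=14
and $t6, $t5, $t5 → $t6=14&14=14
sll $t6, $t5, 4 → $t6=14<<4=224
and $t2, $t2, 3 → $t2=(-1)&3=3
cmp $t6, $t2  (cmp 224,3)
bgt L1: taken
or $t0, $t5, $t6 → $t0=14|224=238
sub $t2, $t6, 7 → $t2=224-7=217
halt.

224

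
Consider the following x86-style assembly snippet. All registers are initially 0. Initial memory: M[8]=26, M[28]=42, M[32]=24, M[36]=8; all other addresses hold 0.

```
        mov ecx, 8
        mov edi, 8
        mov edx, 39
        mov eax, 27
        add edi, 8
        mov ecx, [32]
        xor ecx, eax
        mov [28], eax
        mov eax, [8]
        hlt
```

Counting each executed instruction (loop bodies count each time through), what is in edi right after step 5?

mov ecx, 8 → ecx=8
mov edi, 8 → edi=8
mov edx, 39 → edx=39
mov eax, 27 → eax=27
add edi, 8 → edi=8+8=16
After step 5: edi = 16.

16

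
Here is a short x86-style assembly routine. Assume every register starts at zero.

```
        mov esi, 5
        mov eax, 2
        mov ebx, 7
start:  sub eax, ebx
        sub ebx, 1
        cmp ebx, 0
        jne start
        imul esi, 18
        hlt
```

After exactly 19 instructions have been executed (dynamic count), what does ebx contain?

after mov esi, 5: esi=5
after mov eax, 2: eax=2
after mov ebx, 7: ebx=7
after sub eax, ebx: eax=2-7=-5
after sub ebx, 1: ebx=7-1=6
cmp ebx, 0  (cmp 6,0)
jne start: taken
after sub eax, ebx: eax=(-5)-6=-11
after sub ebx, 1: ebx=6-1=5
cmp ebx, 0  (cmp 5,0)
jne start: taken
after sub eax, ebx: eax=(-11)-5=-16
after sub ebx, 1: ebx=5-1=4
cmp ebx, 0  (cmp 4,0)
jne start: taken
after sub eax, ebx: eax=(-16)-4=-20
after sub ebx, 1: ebx=4-1=3
cmp ebx, 0  (cmp 3,0)
jne start: taken
After step 19: ebx = 3.

3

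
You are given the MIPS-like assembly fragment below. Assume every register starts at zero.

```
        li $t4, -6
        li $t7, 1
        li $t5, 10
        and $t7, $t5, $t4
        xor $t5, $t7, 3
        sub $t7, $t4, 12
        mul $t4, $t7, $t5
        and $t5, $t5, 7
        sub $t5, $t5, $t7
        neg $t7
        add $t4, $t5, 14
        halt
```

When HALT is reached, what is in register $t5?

after li $t4, -6: $t4=-6
after li $t7, 1: $t7=1
after li $t5, 10: $t5=10
after and $t7, $t5, $t4: $t7=10&(-6)=10
after xor $t5, $t7, 3: $t5=10^3=9
after sub $t7, $t4, 12: $t7=(-6)-12=-18
after mul $t4, $t7, $t5: $t4=(-18)*9=-162
after and $t5, $t5, 7: $t5=9&7=1
after sub $t5, $t5, $t7: $t5=1-(-18)=19
after neg $t7: $t7=-(-18)=18
after add $t4, $t5, 14: $t4=19+14=33
halt.

19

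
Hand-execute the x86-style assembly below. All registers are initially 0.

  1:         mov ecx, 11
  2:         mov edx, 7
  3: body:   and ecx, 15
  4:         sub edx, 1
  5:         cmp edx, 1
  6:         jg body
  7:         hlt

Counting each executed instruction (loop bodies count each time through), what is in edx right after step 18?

3

after mov ecx, 11: ecx=11
after mov edx, 7: edx=7
after and ecx, 15: ecx=11&15=11
after sub edx, 1: edx=7-1=6
cmp edx, 1  (cmp 6,1)
jg body: taken
after and ecx, 15: ecx=11&15=11
after sub edx, 1: edx=6-1=5
cmp edx, 1  (cmp 5,1)
jg body: taken
after and ecx, 15: ecx=11&15=11
after sub edx, 1: edx=5-1=4
cmp edx, 1  (cmp 4,1)
jg body: taken
after and ecx, 15: ecx=11&15=11
after sub edx, 1: edx=4-1=3
cmp edx, 1  (cmp 3,1)
jg body: taken
After step 18: edx = 3.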